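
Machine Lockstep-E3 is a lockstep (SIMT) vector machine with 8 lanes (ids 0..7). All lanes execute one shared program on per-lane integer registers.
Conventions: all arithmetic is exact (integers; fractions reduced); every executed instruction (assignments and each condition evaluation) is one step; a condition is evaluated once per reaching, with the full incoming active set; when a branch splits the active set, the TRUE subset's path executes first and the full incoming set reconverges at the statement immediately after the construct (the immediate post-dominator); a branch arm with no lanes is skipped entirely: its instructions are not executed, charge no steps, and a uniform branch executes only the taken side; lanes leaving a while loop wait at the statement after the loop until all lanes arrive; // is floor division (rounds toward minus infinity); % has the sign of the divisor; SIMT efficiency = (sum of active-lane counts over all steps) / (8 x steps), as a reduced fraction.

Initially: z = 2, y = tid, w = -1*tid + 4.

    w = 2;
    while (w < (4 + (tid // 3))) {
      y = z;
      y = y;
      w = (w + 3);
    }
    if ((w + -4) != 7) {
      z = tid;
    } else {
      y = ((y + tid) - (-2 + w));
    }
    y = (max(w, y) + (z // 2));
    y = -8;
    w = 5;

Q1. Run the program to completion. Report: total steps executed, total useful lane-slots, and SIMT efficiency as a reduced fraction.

Answer: 15 steps, 96 useful, 4/5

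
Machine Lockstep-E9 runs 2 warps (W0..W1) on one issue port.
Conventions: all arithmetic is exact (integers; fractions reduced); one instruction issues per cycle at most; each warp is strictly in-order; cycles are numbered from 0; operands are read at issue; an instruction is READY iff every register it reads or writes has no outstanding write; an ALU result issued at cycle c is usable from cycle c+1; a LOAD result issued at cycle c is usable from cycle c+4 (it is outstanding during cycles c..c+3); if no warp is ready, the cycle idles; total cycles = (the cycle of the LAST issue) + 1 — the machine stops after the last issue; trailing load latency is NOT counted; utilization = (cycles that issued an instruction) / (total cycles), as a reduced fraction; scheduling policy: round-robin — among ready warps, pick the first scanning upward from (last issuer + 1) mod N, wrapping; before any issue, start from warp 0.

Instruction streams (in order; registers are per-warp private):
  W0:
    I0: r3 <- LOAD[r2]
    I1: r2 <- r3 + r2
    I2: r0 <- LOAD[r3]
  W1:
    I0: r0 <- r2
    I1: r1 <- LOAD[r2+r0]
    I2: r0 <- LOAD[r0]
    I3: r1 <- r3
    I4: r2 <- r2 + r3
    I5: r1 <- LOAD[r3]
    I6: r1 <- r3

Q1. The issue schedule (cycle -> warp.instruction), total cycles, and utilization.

cycle 0: W0.I0
cycle 1: W1.I0
cycle 2: W1.I1
cycle 3: W1.I2
cycle 4: W0.I1
cycle 5: W0.I2
cycle 6: W1.I3
cycle 7: W1.I4
cycle 8: W1.I5
cycle 9: idle
cycle 10: idle
cycle 11: idle
cycle 12: W1.I6

Answer: 13 cycles, utilization 10/13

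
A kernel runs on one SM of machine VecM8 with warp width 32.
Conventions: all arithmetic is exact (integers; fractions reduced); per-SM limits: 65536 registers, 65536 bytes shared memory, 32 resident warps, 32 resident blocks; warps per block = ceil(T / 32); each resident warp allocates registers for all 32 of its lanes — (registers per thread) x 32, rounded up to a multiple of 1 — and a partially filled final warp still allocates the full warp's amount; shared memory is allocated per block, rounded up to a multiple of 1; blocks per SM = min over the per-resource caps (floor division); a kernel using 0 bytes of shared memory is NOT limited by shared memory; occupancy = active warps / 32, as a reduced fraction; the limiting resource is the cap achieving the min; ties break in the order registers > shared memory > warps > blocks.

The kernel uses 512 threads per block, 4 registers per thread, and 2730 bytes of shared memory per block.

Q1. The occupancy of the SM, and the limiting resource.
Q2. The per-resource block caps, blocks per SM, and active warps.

Answer: occupancy 1, limited by warps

registers: 32 blocks
shared memory: 24 blocks
warps: 2 blocks
blocks: 32 blocks

Answer: 2 blocks, 32 active warps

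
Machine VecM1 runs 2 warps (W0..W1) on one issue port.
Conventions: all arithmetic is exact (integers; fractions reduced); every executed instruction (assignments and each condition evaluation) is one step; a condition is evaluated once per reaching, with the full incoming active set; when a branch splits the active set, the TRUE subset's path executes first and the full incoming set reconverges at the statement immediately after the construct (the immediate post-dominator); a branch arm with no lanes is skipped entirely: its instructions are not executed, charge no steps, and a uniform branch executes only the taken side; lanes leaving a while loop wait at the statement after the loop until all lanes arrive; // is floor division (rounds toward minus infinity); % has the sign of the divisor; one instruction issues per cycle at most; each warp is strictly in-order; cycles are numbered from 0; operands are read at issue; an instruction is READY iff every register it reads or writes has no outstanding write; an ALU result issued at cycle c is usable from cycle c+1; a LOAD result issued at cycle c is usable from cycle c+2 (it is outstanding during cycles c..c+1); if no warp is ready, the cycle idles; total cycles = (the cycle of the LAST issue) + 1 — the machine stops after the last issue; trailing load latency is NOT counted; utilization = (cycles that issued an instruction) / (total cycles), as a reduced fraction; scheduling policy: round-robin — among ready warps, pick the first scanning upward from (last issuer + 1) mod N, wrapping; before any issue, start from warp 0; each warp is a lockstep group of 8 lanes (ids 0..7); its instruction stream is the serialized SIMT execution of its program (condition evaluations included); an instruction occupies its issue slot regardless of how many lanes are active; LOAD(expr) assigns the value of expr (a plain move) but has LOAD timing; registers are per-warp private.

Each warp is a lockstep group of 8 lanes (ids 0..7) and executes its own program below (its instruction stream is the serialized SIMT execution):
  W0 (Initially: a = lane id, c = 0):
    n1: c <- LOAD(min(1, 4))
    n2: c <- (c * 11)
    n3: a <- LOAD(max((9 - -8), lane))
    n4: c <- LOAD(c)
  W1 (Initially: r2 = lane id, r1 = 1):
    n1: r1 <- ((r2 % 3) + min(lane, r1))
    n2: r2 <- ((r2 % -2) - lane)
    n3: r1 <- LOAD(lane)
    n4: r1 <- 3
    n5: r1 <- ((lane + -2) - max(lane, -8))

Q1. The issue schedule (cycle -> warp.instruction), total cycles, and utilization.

cycle 0: W0.I0
cycle 1: W1.I0
cycle 2: W0.I1
cycle 3: W1.I1
cycle 4: W0.I2
cycle 5: W1.I2
cycle 6: W0.I3
cycle 7: W1.I3
cycle 8: W1.I4

Answer: 9 cycles, utilization 1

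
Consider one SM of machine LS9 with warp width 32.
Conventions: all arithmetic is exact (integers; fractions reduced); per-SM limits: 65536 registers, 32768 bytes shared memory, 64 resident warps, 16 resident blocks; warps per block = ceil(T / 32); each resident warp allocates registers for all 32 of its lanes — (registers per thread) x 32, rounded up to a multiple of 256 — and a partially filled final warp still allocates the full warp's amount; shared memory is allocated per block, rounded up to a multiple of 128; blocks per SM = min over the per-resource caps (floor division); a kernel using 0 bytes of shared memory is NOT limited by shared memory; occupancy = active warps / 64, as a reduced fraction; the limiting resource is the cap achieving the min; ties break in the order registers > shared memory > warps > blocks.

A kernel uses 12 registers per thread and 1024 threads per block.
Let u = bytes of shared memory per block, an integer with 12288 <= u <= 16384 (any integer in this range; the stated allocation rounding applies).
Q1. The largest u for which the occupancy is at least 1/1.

Answer: u = 16384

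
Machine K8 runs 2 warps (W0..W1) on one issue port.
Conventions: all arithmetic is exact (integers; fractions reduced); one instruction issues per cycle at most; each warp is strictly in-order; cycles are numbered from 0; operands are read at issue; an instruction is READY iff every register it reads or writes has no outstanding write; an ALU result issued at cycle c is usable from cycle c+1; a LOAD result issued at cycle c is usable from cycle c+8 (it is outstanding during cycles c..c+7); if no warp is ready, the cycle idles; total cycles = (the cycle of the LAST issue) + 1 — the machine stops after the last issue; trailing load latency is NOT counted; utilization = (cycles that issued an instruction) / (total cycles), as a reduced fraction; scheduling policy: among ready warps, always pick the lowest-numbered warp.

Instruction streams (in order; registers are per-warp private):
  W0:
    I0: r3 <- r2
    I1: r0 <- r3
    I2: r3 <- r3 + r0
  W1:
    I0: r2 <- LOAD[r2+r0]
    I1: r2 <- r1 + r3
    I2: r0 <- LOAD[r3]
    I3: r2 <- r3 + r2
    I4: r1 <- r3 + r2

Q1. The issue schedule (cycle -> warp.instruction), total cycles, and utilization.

cycle 0: W0.I0
cycle 1: W0.I1
cycle 2: W0.I2
cycle 3: W1.I0
cycle 4: idle
cycle 5: idle
cycle 6: idle
cycle 7: idle
cycle 8: idle
cycle 9: idle
cycle 10: idle
cycle 11: W1.I1
cycle 12: W1.I2
cycle 13: W1.I3
cycle 14: W1.I4

Answer: 15 cycles, utilization 8/15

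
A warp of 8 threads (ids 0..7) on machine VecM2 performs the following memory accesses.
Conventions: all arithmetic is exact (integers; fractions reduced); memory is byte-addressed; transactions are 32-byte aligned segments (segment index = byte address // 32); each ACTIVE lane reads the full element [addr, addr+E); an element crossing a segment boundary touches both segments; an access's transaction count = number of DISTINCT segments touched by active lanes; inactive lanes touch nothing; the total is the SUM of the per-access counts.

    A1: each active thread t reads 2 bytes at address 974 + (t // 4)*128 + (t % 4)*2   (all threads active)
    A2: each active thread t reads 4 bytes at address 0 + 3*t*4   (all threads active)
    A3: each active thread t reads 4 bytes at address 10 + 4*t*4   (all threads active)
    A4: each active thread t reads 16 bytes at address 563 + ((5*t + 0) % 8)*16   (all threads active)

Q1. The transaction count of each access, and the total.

A1: 2 transactions
A2: 3 transactions
A3: 4 transactions
A4: 5 transactions

Answer: 2,3,4,5; total 14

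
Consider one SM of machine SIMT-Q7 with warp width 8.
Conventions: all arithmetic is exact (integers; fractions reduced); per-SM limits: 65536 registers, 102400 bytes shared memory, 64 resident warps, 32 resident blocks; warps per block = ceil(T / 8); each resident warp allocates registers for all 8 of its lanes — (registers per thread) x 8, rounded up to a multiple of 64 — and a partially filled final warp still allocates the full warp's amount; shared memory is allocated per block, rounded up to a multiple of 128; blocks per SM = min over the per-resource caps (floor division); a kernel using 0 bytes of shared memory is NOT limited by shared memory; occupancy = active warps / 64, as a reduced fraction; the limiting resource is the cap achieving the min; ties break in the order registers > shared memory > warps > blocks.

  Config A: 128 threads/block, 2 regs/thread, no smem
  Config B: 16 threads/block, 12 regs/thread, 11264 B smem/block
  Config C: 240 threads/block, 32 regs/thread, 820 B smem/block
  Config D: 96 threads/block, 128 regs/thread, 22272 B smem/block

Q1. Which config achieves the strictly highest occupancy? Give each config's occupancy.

occupancies: A 1, B 9/32, C 15/16, D 3/4

Answer: A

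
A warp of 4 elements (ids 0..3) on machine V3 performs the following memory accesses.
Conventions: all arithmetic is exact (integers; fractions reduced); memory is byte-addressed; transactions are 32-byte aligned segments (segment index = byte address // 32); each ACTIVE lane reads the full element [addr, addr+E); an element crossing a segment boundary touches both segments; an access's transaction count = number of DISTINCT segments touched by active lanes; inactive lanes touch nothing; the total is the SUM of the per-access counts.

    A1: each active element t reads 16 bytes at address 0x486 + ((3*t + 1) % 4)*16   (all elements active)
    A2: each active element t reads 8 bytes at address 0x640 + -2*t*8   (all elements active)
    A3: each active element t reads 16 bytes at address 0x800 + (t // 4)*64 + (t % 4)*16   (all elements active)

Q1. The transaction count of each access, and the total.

A1: 3 transactions
A2: 3 transactions
A3: 2 transactions

Answer: 3,3,2; total 8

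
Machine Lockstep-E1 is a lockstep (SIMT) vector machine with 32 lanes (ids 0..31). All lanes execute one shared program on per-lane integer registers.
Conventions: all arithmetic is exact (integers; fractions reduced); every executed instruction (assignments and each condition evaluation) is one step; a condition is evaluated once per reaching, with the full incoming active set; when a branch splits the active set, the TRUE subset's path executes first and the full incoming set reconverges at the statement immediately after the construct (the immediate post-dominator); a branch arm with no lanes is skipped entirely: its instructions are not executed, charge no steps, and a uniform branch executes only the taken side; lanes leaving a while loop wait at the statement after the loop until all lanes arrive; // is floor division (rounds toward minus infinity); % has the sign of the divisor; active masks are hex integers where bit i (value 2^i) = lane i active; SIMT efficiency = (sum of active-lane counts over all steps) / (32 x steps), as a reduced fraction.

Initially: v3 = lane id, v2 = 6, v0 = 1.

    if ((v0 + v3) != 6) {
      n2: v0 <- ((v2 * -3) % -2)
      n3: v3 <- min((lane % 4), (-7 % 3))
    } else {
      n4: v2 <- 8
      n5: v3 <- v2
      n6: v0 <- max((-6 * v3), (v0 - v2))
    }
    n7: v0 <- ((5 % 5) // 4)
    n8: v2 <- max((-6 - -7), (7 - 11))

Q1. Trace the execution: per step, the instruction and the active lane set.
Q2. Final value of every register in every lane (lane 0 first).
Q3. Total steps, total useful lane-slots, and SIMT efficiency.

step 0: eval ((v0 + v3) != 6)        0xffffffff
step 1: v0 <- ((v2 * -3) % -2)       0xffffffdf
step 2: v3 <- min((lane % 4), (-7 % 3)) 0xffffffdf
step 3: v2 <- 8                      0x00000020
step 4: v3 <- v2                     0x00000020
step 5: v0 <- max((-6 * v3), (v0 - v2)) 0x00000020
step 6: v0 <- ((5 % 5) // 4)         0xffffffff
step 7: v2 <- max((-6 - -7), (7 - 11)) 0xffffffff

Answer: 8 steps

v3: 0,1,2,2,0,8,2,2,0,1,2,2,0,1,2,2,0,1,2,2,0,1,2,2,0,1,2,2,0,1,2,2
v2: 1,1,1,1,1,1,1,1,1,1,1,1,1,1,1,1,1,1,1,1,1,1,1,1,1,1,1,1,1,1,1,1
v0: 0,0,0,0,0,0,0,0,0,0,0,0,0,0,0,0,0,0,0,0,0,0,0,0,0,0,0,0,0,0,0,0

steps = 8; useful = 161; efficiency = 161/256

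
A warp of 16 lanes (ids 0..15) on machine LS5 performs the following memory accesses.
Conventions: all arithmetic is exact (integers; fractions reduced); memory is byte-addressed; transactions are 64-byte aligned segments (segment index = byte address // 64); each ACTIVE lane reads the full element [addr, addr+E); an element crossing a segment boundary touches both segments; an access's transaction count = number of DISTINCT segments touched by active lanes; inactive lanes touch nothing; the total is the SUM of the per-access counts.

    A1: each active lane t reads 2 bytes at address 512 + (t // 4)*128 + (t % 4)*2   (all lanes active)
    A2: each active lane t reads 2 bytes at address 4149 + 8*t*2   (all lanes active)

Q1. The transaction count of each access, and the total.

A1: 4 transactions
A2: 5 transactions

Answer: 4,5; total 9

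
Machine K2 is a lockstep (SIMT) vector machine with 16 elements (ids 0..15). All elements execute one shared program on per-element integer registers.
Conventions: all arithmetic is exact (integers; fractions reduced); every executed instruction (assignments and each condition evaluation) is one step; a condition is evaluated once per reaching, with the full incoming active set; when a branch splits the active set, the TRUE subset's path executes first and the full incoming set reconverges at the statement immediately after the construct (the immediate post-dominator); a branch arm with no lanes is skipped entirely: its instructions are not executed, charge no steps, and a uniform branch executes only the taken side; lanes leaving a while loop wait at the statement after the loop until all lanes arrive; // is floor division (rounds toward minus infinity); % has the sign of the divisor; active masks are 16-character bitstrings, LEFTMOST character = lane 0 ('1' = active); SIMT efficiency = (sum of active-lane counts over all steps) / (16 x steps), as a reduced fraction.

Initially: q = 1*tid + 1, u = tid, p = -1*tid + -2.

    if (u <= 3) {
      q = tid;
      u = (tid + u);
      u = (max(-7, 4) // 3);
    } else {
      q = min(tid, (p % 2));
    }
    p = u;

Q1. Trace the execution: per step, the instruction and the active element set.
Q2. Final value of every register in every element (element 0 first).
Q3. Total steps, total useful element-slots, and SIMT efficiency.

step 0: eval (u <= 3)                1111111111111111
step 1: q <- tid                     1111000000000000
step 2: u <- (tid + u)               1111000000000000
step 3: u <- (max(-7, 4) // 3)       1111000000000000
step 4: q <- min(tid, (p % 2))       0000111111111111
step 5: p <- u                       1111111111111111

Answer: 6 steps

q: 0,1,2,3,0,1,0,1,0,1,0,1,0,1,0,1
u: 1,1,1,1,4,5,6,7,8,9,10,11,12,13,14,15
p: 1,1,1,1,4,5,6,7,8,9,10,11,12,13,14,15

steps = 6; useful = 56; efficiency = 56/96 = 7/12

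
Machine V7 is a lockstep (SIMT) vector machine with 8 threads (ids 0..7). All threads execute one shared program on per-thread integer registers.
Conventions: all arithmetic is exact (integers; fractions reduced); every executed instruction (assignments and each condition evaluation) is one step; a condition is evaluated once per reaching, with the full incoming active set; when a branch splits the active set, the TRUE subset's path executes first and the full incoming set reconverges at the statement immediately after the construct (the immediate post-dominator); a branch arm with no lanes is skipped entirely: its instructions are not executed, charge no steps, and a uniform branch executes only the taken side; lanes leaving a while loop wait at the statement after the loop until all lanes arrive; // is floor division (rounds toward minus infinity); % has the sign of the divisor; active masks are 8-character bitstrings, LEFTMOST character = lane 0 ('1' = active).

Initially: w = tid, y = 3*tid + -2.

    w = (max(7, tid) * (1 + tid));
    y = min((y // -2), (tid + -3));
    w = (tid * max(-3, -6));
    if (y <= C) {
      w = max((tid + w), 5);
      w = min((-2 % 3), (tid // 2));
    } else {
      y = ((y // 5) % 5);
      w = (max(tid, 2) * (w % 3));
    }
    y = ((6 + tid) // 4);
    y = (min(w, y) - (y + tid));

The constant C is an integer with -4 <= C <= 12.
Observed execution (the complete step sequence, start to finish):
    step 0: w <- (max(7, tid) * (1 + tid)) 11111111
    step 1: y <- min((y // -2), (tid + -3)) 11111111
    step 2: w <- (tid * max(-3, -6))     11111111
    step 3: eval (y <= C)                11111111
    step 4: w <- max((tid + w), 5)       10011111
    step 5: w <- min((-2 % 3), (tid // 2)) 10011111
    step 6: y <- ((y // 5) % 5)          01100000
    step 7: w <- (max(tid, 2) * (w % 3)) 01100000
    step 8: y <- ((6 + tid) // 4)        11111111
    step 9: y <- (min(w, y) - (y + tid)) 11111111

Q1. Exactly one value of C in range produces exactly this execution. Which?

Answer: C = -3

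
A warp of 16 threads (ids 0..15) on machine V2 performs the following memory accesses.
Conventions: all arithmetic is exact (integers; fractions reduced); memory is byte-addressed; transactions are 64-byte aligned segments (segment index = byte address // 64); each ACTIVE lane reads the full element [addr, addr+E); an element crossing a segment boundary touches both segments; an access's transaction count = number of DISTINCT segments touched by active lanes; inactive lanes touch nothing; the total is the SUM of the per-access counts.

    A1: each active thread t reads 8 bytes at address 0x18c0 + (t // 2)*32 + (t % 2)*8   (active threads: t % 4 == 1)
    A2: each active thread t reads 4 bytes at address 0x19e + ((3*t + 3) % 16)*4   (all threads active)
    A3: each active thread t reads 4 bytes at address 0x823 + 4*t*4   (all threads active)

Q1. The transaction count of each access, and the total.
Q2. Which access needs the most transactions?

A1: 4 transactions
A2: 2 transactions
A3: 5 transactions

Answer: 4,2,5; total 11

Answer: A3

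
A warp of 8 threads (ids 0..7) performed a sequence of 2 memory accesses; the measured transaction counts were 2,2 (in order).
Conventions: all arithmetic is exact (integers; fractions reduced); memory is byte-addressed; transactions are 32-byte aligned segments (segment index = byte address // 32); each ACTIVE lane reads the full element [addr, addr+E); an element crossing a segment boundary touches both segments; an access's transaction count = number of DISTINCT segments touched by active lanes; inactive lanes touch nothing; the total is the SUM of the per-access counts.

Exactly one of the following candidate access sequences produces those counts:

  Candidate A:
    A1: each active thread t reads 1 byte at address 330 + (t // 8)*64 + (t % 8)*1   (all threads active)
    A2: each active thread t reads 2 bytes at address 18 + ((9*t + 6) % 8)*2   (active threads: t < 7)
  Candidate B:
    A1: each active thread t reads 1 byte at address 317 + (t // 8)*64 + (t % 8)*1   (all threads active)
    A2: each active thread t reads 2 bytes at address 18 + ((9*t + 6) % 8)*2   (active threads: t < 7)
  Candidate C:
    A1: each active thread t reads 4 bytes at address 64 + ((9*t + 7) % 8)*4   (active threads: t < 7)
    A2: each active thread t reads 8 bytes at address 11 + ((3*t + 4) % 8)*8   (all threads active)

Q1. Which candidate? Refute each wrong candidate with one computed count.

A: A1 gives 1 transaction, not 2
C: A1 gives 1 transaction, not 2
B: all counts match (2,2)

Answer: B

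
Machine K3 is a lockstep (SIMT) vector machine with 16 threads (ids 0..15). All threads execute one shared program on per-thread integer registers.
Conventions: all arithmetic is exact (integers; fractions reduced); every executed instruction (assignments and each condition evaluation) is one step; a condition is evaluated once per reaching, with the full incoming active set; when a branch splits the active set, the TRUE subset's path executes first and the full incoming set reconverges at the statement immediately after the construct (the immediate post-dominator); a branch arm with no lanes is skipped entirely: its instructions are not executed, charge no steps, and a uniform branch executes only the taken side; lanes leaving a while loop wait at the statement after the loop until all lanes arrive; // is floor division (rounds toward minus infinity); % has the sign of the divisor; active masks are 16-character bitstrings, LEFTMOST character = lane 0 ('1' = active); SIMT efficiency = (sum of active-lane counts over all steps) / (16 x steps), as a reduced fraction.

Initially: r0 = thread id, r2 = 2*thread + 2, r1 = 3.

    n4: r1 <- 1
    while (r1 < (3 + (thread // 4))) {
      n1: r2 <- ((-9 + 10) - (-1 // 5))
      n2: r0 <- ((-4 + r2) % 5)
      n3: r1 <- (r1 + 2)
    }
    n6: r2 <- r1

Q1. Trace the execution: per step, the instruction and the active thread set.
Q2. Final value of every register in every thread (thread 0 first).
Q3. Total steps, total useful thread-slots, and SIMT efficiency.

step 0: r1 <- 1                      1111111111111111
step 1: eval (r1 < (3 + (thread // 4))) 1111111111111111
step 2: r2 <- ((-9 + 10) - (-1 // 5)) 1111111111111111
step 3: r0 <- ((-4 + r2) % 5)        1111111111111111
step 4: r1 <- (r1 + 2)               1111111111111111
step 5: eval (r1 < (3 + (thread // 4))) 1111111111111111
step 6: r2 <- ((-9 + 10) - (-1 // 5)) 0000111111111111
step 7: r0 <- ((-4 + r2) % 5)        0000111111111111
step 8: r1 <- (r1 + 2)               0000111111111111
step 9: eval (r1 < (3 + (thread // 4))) 0000111111111111
step 10: r2 <- ((-9 + 10) - (-1 // 5)) 0000000000001111
step 11: r0 <- ((-4 + r2) % 5)        0000000000001111
step 12: r1 <- (r1 + 2)               0000000000001111
step 13: eval (r1 < (3 + (thread // 4))) 0000000000001111
step 14: r2 <- r1                     1111111111111111

Answer: 15 steps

r0: 3,3,3,3,3,3,3,3,3,3,3,3,3,3,3,3
r2: 3,3,3,3,5,5,5,5,5,5,5,5,7,7,7,7
r1: 3,3,3,3,5,5,5,5,5,5,5,5,7,7,7,7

steps = 15; useful = 176; efficiency = 176/240 = 11/15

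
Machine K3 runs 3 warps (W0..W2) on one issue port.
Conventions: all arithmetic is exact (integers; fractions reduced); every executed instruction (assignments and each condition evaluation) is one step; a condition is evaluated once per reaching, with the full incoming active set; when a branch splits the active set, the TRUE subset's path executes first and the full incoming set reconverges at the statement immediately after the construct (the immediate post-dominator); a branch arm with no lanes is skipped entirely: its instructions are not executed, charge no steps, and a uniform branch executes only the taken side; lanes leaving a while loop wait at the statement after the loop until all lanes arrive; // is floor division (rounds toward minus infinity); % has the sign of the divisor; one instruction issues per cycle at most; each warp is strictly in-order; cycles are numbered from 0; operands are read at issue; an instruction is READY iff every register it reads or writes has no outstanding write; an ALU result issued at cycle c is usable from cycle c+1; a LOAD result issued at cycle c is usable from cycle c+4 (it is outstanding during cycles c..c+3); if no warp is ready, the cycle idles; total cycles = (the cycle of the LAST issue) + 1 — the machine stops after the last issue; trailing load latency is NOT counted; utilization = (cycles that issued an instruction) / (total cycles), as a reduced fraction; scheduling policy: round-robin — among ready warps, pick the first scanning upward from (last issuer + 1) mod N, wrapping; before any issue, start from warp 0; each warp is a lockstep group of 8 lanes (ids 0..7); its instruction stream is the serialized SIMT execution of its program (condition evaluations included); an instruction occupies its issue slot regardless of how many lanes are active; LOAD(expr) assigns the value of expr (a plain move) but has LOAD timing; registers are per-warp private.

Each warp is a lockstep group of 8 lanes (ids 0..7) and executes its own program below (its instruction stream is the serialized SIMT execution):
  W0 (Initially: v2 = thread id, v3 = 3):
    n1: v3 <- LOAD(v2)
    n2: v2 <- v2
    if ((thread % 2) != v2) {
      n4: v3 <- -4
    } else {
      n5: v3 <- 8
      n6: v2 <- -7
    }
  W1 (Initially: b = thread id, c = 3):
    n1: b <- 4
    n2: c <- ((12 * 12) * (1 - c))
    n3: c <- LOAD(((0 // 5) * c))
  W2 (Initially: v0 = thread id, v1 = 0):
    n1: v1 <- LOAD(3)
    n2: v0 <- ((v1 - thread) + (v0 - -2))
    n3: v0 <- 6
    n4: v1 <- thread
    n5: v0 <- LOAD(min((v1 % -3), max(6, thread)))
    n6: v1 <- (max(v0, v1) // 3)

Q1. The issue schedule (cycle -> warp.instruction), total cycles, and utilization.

cycle 0: W0.I0
cycle 1: W1.I0
cycle 2: W2.I0
cycle 3: W0.I1
cycle 4: W1.I1
cycle 5: W0.I2
cycle 6: W1.I2
cycle 7: W2.I1
cycle 8: W0.I3
cycle 9: W2.I2
cycle 10: W0.I4
cycle 11: W2.I3
cycle 12: W0.I5
cycle 13: W2.I4
cycle 14: idle
cycle 15: idle
cycle 16: idle
cycle 17: W2.I5

Answer: 18 cycles, utilization 5/6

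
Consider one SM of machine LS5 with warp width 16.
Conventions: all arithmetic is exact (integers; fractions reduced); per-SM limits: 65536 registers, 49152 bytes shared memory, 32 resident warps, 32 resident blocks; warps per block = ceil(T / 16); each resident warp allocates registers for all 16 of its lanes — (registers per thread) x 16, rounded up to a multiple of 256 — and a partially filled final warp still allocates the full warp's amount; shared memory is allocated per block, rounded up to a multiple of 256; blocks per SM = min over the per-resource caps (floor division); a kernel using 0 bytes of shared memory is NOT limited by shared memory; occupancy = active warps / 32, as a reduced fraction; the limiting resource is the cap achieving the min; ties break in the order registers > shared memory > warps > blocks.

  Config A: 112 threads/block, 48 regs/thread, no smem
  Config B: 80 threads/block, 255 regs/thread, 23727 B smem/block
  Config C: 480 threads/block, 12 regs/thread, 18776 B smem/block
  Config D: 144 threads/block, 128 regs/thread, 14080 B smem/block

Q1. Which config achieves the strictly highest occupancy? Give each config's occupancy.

occupancies: A 7/8, B 5/16, C 15/16, D 27/32

Answer: C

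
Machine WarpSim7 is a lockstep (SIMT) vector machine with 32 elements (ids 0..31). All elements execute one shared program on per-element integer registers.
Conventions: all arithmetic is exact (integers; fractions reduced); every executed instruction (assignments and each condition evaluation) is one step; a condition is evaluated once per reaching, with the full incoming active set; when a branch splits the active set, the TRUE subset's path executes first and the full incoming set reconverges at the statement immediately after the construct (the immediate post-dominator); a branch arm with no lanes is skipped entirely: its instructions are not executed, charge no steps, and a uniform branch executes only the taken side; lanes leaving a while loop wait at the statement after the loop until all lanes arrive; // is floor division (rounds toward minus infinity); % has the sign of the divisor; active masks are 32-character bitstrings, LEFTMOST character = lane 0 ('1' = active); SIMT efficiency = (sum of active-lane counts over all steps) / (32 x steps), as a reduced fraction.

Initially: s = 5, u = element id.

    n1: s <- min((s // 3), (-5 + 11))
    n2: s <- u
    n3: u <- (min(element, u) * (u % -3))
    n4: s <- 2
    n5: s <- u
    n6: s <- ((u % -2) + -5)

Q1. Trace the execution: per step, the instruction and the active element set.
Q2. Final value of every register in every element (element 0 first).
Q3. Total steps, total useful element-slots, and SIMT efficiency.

step 0: s <- min((s // 3), (-5 + 11)) 11111111111111111111111111111111
step 1: s <- u                       11111111111111111111111111111111
step 2: u <- (min(element, u) * (u % -3)) 11111111111111111111111111111111
step 3: s <- 2                       11111111111111111111111111111111
step 4: s <- u                       11111111111111111111111111111111
step 5: s <- ((u % -2) + -5)         11111111111111111111111111111111

Answer: 6 steps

s: -5,-5,-5,-5,-5,-6,-5,-5,-5,-5,-5,-6,-5,-5,-5,-5,-5,-6,-5,-5,-5,-5,-5,-6,-5,-5,-5,-5,-5,-6,-5,-5
u: 0,-2,-2,0,-8,-5,0,-14,-8,0,-20,-11,0,-26,-14,0,-32,-17,0,-38,-20,0,-44,-23,0,-50,-26,0,-56,-29,0,-62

steps = 6; useful = 192; efficiency = 192/192 = 1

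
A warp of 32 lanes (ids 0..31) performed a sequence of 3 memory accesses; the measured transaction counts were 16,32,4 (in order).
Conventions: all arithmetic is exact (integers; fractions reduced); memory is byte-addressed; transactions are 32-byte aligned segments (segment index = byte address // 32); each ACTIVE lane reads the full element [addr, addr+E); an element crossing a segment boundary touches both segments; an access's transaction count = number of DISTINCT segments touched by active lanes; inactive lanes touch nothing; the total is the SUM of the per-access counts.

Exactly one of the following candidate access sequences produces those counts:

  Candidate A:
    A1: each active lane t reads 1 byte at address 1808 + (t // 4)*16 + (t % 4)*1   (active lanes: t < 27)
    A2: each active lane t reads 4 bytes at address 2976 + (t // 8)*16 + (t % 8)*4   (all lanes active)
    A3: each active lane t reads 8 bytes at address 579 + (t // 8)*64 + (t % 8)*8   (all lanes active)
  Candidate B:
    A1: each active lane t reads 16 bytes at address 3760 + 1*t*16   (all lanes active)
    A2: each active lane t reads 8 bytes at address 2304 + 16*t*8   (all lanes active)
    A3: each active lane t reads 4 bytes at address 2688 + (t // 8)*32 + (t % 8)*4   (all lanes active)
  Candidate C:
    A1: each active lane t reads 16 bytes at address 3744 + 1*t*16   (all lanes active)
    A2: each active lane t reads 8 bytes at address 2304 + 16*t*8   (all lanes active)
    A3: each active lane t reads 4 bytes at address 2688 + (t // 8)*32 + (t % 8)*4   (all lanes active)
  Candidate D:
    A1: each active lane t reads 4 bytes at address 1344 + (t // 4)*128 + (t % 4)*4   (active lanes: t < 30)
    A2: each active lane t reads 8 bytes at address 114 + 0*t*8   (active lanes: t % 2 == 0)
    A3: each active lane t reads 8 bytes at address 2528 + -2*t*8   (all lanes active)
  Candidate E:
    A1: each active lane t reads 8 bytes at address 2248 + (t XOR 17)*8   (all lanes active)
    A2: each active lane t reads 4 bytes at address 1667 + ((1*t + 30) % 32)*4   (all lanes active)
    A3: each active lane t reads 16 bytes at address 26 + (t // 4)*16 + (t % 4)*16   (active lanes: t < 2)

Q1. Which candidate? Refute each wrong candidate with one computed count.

A: A1 gives 4 transactions, not 16
B: A1 gives 17 transactions, not 16
D: A1 gives 8 transactions, not 16
E: A1 gives 9 transactions, not 16
C: all counts match (16,32,4)

Answer: C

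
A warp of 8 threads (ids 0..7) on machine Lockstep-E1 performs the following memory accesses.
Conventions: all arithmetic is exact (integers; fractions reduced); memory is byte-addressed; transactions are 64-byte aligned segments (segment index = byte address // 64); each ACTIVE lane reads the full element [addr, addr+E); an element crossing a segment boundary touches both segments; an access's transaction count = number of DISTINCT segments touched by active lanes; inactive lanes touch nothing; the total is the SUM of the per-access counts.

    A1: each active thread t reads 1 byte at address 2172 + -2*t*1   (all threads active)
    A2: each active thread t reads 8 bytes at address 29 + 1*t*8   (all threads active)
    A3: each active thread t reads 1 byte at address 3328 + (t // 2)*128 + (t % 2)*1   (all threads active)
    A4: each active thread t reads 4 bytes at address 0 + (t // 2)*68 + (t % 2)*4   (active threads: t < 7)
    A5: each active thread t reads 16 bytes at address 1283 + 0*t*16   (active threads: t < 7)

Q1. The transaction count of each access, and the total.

A1: 1 transaction
A2: 2 transactions
A3: 4 transactions
A4: 4 transactions
A5: 1 transaction

Answer: 1,2,4,4,1; total 12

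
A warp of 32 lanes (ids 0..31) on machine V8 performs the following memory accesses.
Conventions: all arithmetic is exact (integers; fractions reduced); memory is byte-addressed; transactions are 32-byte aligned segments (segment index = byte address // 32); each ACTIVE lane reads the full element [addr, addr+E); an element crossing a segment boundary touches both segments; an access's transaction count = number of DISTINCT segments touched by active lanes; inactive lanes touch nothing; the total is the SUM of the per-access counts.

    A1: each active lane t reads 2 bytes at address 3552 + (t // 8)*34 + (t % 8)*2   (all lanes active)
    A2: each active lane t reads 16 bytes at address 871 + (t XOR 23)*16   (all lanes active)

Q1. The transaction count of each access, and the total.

A1: 4 transactions
A2: 17 transactions

Answer: 4,17; total 21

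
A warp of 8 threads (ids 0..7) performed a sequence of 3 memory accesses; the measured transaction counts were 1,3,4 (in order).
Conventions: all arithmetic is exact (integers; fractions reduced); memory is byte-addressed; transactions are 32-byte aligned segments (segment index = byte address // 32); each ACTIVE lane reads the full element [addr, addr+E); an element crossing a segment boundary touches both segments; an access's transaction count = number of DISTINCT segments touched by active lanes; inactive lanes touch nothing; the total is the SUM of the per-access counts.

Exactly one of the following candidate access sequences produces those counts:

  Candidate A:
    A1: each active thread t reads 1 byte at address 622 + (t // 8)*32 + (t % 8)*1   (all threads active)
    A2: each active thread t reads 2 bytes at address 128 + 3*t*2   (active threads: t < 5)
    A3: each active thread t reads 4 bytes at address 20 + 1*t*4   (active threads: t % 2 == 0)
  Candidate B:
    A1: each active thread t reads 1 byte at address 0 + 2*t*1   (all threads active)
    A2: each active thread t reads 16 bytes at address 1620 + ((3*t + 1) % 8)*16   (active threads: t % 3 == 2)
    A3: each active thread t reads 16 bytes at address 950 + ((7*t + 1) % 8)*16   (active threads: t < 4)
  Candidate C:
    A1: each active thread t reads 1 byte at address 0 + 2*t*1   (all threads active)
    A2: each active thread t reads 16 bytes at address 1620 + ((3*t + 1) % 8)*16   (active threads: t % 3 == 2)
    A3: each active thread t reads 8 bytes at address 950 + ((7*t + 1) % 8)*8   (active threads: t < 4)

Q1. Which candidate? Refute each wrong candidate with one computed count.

A: A2 gives 1 transaction, not 3
C: A3 gives 3 transactions, not 4
B: all counts match (1,3,4)

Answer: B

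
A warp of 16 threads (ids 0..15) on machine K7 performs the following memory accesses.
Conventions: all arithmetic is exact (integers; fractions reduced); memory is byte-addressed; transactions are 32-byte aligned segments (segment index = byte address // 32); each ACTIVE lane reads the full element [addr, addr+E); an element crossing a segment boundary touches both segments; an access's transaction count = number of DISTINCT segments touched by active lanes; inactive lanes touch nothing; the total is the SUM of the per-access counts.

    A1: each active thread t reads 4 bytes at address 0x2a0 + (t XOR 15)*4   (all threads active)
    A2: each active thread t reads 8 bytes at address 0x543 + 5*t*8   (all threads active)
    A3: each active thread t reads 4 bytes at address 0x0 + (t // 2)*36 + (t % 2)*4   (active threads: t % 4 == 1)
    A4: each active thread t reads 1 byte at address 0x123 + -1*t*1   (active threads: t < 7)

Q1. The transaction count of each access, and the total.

A1: 2 transactions
A2: 20 transactions
A3: 4 transactions
A4: 2 transactions

Answer: 2,20,4,2; total 28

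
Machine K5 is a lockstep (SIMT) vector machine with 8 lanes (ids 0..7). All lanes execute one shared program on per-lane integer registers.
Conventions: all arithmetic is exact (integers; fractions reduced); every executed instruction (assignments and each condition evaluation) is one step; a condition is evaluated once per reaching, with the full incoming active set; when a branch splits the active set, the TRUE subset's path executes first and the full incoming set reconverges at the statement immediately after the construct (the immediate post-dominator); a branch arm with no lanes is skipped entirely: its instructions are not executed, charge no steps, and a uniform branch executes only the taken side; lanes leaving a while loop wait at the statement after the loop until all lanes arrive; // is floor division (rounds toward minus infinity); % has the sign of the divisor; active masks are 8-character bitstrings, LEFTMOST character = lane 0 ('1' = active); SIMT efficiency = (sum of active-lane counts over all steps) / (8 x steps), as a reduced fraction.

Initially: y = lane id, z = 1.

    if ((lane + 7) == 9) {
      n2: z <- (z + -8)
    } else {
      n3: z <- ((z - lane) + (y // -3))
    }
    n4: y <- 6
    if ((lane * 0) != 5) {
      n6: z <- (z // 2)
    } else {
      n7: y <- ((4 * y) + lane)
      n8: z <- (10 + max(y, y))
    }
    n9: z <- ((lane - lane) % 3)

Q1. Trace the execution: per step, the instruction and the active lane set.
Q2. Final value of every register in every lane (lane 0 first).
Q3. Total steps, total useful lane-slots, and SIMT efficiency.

step 0: eval ((lane + 7) == 9)       11111111
step 1: z <- (z + -8)                00100000
step 2: z <- ((z - lane) + (y // -3)) 11011111
step 3: y <- 6                       11111111
step 4: eval ((lane * 0) != 5)       11111111
step 5: z <- (z // 2)                11111111
step 6: z <- ((lane - lane) % 3)     11111111

Answer: 7 steps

y: 6,6,6,6,6,6,6,6
z: 0,0,0,0,0,0,0,0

steps = 7; useful = 48; efficiency = 48/56 = 6/7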